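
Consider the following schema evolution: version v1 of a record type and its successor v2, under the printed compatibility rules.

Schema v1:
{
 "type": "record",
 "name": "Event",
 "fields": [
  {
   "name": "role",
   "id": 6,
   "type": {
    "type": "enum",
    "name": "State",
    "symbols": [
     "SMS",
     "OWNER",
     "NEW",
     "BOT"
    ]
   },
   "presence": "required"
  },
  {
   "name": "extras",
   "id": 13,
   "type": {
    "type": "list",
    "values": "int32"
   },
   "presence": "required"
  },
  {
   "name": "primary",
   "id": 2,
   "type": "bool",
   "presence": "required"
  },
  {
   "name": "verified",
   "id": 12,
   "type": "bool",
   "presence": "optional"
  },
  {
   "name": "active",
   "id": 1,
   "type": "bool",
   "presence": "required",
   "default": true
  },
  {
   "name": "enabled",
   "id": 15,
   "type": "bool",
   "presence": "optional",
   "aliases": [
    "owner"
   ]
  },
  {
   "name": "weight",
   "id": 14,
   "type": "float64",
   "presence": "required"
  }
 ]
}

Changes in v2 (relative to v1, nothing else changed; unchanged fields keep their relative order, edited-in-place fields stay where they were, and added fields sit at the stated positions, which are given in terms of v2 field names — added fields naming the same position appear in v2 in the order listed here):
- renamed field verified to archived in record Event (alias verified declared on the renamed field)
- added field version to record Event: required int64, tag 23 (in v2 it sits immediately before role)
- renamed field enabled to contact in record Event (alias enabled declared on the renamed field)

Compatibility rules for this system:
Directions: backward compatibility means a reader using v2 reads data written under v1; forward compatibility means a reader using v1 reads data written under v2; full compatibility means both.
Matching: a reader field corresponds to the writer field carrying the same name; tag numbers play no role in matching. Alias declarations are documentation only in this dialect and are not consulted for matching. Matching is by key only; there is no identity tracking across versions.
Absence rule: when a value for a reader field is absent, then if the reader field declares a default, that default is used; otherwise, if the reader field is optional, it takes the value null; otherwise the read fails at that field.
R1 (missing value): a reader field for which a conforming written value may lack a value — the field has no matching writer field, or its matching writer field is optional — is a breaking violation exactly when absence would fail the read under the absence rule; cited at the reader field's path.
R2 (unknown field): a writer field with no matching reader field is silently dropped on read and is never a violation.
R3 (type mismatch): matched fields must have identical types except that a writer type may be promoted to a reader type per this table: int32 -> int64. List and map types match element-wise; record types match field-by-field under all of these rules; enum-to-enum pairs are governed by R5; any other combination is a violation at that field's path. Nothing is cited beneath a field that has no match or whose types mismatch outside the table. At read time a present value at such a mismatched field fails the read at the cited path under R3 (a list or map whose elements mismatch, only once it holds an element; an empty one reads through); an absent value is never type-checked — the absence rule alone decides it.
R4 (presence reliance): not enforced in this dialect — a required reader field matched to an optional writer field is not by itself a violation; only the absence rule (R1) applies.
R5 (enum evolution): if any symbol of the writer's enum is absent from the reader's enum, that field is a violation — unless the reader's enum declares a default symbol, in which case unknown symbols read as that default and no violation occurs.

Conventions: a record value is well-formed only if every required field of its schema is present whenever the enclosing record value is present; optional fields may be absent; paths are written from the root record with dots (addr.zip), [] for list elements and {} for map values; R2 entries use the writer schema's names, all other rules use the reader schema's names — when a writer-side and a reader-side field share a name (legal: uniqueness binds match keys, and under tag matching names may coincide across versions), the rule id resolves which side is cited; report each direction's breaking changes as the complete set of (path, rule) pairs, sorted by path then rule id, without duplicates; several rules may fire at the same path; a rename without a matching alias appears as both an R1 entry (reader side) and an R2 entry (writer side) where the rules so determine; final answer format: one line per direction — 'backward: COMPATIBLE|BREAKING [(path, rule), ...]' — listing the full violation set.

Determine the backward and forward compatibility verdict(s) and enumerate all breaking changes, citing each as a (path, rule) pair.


backward: BREAKING [(version, R1)]; forward: COMPATIBLE []

arrows below run writer -> reader for Event
checking backward for Event: reader v2 against writer v1:
  no writer field matches reader version
  role: paired with writer role (State -> State; writer required)
  extras: paired with writer extras (list<int32> -> list<int32>; writer required)
  primary: paired with writer primary (bool -> bool; writer required)
  no writer field matches reader archived
  active: paired with writer active (bool -> bool; writer required)
  no writer field matches reader contact
  weight: paired with writer weight (float64 -> float64; writer required)
  verified (writer side), unknown to reader
  enabled (writer side), unknown to reader
  rule R1 violated at version
  => backward verdict for Event: BREAKING, 1 violation(s)
checking forward for Event: reader v1 against writer v2:
  role: paired with writer role (State -> State; writer required)
  extras: paired with writer extras (list<int32> -> list<int32>; writer required)
  primary: paired with writer primary (bool -> bool; writer required)
  no writer field matches reader verified
  active: paired with writer active (bool -> bool; writer required)
  no writer field matches reader enabled
  weight: paired with writer weight (float64 -> float64; writer required)
  version (writer side), unknown to reader
  archived (writer side), unknown to reader
  contact (writer side), unknown to reader
  => forward verdict for Event: COMPATIBLE, no violations


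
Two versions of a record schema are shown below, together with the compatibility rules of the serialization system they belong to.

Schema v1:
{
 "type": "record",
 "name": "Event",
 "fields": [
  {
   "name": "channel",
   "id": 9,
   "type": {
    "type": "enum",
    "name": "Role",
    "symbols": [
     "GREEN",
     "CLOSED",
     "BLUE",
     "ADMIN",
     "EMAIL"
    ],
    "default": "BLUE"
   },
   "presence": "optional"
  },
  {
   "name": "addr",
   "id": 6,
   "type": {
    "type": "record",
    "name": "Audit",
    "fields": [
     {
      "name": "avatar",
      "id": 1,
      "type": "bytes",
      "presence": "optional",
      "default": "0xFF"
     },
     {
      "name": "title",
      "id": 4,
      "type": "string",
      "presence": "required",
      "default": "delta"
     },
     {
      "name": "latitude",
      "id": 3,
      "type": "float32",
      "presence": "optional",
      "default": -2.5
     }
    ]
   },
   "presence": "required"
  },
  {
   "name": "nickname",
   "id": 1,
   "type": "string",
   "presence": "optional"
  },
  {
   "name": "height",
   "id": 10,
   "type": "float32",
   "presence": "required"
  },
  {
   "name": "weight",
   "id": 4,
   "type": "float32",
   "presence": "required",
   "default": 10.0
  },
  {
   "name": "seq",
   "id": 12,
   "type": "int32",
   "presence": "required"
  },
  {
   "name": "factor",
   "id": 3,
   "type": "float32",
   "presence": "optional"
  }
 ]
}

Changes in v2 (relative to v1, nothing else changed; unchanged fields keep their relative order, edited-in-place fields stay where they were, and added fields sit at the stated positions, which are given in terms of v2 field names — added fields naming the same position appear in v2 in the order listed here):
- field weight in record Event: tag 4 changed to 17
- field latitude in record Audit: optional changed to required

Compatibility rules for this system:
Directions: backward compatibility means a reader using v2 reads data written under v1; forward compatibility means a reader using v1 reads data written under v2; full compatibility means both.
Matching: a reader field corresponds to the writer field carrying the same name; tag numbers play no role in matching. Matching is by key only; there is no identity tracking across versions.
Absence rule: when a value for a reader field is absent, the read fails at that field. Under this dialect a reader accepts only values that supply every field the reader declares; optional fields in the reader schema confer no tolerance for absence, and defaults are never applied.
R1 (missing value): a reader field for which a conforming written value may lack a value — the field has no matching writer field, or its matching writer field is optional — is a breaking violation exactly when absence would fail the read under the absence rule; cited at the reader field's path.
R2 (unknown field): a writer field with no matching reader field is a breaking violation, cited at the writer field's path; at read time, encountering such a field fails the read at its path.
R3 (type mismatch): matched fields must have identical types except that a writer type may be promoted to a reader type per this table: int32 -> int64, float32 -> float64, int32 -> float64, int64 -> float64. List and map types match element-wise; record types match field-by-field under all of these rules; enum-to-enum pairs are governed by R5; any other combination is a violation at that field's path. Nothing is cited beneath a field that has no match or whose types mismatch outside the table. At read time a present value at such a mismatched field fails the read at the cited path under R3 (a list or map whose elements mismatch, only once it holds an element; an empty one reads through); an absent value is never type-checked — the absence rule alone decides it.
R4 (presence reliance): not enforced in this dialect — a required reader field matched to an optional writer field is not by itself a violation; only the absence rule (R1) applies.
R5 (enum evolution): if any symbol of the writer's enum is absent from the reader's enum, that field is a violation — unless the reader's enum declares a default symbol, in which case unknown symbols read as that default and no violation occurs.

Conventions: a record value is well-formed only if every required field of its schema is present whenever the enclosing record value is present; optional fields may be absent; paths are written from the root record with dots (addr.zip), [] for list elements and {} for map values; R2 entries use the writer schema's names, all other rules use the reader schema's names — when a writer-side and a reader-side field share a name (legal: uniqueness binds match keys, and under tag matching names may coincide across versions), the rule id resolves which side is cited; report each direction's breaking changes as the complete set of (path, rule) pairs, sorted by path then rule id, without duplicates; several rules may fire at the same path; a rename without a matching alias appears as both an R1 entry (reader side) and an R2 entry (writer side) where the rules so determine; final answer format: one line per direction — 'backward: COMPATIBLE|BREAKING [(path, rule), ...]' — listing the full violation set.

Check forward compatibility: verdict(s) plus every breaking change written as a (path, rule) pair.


forward: BREAKING [(addr.avatar, R1), (channel, R1), (factor, R1), (nickname, R1)]

in Event below, arrows point writer -> reader
forward on Event — v1 reading data written by v2:
  Role -> Role, writer optional: channel aligns to channel
  Audit -> Audit, writer required: addr aligns to addr
  string -> string, writer optional: nickname aligns to nickname
  float32 -> float32, writer required: height aligns to height
  float32 -> float32, writer required: weight aligns to weight
  int32 -> int32, writer required: seq aligns to seq
  float32 -> float32, writer optional: factor aligns to factor
  bytes -> bytes, writer optional: addr.avatar aligns to addr.avatar
  string -> string, writer required: addr.title aligns to addr.title
  float32 -> float32, writer required: addr.latitude aligns to addr.latitude
  violation R1 at addr.avatar
  violation R1 at channel
  violation R1 at factor
  violation R1 at nickname
  => forward: BREAKING (4)
remaining Event differences; none change what is asked:
  field weight in record Event: tag 4 changed to 17 -> no rule fires on it in Event's dialect; the asked verdict holds


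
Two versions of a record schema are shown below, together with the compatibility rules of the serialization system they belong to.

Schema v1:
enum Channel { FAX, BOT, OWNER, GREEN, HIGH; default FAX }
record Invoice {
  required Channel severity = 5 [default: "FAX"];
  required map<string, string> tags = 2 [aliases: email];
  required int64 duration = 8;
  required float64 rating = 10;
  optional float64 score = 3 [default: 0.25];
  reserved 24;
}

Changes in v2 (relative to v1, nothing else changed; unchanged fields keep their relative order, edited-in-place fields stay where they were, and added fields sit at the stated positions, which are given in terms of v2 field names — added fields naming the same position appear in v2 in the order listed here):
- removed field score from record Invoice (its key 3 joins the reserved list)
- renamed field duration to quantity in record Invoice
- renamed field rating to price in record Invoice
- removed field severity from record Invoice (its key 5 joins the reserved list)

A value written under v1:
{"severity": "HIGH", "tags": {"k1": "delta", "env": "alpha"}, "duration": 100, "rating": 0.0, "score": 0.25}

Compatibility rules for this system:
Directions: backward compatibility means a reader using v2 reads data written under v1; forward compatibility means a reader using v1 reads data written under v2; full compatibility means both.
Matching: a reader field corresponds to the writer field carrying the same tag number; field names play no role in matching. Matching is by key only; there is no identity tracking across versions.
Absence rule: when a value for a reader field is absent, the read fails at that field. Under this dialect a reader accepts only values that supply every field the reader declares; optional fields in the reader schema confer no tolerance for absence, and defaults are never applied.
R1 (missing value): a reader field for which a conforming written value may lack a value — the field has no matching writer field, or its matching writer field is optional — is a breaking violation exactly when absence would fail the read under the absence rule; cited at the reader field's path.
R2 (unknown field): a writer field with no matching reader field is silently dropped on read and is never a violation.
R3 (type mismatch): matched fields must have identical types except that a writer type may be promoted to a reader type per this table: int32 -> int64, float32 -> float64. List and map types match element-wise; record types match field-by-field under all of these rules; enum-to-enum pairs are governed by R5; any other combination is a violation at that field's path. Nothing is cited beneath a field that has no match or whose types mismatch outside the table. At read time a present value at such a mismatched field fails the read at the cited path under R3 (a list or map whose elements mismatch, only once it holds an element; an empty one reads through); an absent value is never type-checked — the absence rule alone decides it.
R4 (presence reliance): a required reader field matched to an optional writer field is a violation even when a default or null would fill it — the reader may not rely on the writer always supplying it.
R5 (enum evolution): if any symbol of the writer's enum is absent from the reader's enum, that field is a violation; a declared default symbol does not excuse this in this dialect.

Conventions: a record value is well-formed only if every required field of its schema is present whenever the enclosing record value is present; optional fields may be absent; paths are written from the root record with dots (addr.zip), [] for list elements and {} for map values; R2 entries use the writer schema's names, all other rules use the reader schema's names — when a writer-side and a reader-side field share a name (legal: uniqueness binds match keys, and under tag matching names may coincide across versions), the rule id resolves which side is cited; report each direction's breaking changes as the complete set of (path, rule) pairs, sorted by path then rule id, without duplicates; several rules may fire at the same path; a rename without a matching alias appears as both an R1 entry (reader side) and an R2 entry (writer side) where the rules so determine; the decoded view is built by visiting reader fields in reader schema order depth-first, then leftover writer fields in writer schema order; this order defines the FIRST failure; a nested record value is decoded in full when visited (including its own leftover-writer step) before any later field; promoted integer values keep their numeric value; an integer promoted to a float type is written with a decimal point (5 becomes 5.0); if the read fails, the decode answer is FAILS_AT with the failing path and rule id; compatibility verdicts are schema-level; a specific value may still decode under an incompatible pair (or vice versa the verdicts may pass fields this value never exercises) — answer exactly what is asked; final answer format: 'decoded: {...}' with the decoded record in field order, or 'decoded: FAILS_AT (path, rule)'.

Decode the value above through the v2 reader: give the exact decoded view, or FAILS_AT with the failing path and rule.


decoded: {"tags": {"k1": "delta", "env": "alpha"}, "quantity": 100, "price": 0.0}

arrows below run writer -> reader for Invoice
migrating the Invoice value to v2:
  tags := {"k1": "delta", "env": "alpha"}
  quantity := 100 (from writer duration)
  price := 0.0 (from writer rating)
  writer severity: no reader field; dropped
  writer score: no reader field; dropped
  => decoded: {"tags": {"k1": "delta", "env": "alpha"}, "quantity": 100, "price": 0.0}


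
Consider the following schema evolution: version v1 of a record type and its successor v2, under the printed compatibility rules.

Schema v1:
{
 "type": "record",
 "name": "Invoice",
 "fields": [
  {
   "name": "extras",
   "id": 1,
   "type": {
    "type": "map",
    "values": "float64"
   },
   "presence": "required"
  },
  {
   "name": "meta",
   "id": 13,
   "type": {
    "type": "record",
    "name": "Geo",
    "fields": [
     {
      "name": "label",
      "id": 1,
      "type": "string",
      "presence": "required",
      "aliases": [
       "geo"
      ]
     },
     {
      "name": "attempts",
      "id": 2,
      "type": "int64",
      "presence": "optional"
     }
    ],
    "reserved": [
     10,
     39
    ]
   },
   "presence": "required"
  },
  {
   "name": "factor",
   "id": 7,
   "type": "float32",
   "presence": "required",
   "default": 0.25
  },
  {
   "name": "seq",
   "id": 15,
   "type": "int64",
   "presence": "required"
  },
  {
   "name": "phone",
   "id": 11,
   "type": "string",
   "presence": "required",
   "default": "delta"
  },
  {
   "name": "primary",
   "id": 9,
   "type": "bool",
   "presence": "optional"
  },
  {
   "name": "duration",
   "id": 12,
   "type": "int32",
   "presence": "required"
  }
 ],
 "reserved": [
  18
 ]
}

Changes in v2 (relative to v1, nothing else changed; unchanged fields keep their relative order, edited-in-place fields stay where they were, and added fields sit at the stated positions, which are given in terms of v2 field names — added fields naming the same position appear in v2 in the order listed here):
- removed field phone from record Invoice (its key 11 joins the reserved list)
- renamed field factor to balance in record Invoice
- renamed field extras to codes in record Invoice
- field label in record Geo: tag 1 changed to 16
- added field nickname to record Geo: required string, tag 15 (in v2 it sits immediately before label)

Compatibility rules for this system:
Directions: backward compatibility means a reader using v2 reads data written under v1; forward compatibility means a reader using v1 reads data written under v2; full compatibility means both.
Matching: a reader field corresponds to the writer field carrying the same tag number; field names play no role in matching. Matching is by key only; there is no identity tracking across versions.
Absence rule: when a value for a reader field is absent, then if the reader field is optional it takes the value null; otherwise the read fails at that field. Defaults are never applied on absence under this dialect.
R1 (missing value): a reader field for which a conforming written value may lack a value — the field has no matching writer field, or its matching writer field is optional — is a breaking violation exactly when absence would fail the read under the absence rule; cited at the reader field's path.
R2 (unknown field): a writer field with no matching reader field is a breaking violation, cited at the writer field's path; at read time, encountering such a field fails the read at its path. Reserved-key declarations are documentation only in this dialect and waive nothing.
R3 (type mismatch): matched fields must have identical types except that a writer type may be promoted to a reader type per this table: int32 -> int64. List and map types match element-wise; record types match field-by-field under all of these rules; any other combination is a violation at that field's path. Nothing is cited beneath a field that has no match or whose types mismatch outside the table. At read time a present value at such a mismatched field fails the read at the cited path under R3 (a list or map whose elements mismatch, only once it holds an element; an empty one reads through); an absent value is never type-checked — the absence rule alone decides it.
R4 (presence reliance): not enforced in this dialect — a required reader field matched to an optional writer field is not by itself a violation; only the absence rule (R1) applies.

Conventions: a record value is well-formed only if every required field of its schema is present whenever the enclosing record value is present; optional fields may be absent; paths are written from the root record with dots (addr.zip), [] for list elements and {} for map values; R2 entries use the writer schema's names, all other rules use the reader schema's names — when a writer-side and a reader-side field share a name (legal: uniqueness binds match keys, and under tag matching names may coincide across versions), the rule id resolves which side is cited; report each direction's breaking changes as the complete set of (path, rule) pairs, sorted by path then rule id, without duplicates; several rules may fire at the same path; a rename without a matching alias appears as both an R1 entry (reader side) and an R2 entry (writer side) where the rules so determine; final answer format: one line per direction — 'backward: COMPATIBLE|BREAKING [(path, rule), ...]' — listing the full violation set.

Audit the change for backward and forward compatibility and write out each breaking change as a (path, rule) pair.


backward: BREAKING [(meta.label, R1), (meta.label, R2), (meta.nickname, R1), (phone, R2)]; forward: BREAKING [(meta.label, R1), (meta.label, R2), (meta.nickname, R2), (phone, R1)]

in Invoice below, arrows point writer -> reader
backward analysis of Invoice with v2 as reader and v1 as writer:
  codes <- extras (map<string, float64> -> map<string, float64>, writer required)
  meta <- meta (Geo -> Geo, writer required)
  balance <- factor (float32 -> float32, writer required)
  seq <- seq (int64 -> int64, writer required)
  primary <- primary (bool -> bool, writer optional)
  duration <- duration (int32 -> int32, writer required)
  writer field phone has no reader counterpart
  no writer field matches reader meta.nickname
  no writer field matches reader meta.label
  meta.attempts <- meta.attempts (int64 -> int64, writer optional)
  writer field meta.label has no reader counterpart
  R1 fires at meta.label
  R2 fires at meta.label
  R1 fires at meta.nickname
  R2 fires at phone
  => backward: BREAKING (4)
forward analysis of Invoice with v1 as reader and v2 as writer:
  extras <- codes (map<string, float64> -> map<string, float64>, writer required)
  meta <- meta (Geo -> Geo, writer required)
  factor <- balance (float32 -> float32, writer required)
  seq <- seq (int64 -> int64, writer required)
  no writer field matches reader phone
  primary <- primary (bool -> bool, writer optional)
  duration <- duration (int32 -> int32, writer required)
  no writer field matches reader meta.label
  meta.attempts <- meta.attempts (int64 -> int64, writer optional)
  writer field meta.nickname has no reader counterpart
  writer field meta.label has no reader counterpart
  R1 fires at meta.label
  R2 fires at meta.label
  R2 fires at meta.nickname
  R1 fires at phone
  => forward: BREAKING (4)


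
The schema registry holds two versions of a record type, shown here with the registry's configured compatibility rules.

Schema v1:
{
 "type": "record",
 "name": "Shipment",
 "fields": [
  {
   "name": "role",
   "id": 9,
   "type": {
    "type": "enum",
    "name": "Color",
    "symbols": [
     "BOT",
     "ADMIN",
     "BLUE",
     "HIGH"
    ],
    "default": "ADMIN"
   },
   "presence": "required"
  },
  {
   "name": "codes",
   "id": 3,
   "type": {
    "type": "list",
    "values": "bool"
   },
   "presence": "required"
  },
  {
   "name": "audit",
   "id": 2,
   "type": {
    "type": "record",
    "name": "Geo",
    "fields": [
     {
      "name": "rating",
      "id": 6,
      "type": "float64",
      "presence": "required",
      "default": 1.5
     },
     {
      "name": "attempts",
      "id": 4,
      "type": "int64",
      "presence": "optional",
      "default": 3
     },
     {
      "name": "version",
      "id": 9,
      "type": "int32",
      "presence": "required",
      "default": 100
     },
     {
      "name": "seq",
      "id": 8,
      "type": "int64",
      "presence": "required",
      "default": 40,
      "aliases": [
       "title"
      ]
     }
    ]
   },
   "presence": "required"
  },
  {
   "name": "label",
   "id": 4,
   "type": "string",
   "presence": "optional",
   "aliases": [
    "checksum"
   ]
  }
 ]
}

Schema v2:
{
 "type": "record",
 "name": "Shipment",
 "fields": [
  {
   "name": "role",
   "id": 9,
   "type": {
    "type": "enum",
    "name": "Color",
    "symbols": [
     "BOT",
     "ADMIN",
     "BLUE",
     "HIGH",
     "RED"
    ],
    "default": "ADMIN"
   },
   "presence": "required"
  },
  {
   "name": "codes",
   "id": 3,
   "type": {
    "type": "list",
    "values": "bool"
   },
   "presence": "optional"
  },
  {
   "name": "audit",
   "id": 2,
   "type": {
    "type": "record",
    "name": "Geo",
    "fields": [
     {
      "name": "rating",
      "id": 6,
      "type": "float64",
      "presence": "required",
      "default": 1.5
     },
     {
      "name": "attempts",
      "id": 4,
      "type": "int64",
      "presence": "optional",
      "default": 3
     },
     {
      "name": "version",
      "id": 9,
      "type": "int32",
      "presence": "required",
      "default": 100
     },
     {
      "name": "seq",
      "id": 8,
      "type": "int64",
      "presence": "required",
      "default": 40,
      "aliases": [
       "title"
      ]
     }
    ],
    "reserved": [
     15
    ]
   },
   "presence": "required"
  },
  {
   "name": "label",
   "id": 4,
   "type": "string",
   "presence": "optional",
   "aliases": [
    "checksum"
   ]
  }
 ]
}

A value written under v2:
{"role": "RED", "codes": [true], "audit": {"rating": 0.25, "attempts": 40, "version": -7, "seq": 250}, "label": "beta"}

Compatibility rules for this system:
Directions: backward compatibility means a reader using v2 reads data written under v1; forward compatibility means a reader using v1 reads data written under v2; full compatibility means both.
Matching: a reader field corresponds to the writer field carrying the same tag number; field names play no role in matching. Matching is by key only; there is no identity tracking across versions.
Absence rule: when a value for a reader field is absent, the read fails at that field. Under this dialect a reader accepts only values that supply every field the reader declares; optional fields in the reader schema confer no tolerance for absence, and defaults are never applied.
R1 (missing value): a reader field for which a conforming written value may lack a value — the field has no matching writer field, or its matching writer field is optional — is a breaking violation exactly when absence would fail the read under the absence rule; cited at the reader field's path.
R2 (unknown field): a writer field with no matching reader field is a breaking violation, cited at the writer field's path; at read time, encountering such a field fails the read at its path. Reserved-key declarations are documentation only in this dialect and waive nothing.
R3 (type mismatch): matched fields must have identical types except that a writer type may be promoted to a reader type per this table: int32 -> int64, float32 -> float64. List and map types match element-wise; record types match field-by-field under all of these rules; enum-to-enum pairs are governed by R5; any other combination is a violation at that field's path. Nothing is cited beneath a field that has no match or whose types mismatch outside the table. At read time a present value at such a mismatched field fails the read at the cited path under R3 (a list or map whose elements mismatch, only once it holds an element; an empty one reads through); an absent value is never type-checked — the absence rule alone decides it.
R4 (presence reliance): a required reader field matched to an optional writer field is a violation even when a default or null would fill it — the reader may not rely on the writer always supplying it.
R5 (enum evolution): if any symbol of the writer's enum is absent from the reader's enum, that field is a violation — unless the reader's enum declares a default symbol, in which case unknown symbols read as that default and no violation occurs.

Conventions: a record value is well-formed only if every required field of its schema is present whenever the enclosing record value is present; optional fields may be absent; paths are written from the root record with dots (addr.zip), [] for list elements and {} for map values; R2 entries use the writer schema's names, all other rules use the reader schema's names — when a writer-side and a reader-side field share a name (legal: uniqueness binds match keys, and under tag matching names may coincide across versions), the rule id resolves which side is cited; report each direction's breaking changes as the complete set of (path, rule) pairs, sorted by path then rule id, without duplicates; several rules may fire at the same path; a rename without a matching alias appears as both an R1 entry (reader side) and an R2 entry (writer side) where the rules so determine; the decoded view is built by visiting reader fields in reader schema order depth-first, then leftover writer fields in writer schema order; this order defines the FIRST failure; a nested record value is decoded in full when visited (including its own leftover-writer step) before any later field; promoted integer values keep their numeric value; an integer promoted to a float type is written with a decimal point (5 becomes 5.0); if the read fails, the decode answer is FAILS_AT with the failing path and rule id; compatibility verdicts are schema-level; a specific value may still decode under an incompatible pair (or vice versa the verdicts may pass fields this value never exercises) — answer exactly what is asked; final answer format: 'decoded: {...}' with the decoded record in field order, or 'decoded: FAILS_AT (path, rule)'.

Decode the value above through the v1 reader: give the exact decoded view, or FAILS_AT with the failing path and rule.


decoded: {"role": "ADMIN", "codes": [true], "audit": {"rating": 0.25, "attempts": 40, "version": -7, "seq": 250}, "label": "beta"}

each type pair in Shipment: writer, then reader
decode (reader v1):
  role := "ADMIN" (symbol RED -> reader default)
  codes := [true]
  audit.rating := 0.25
  audit.attempts := 40
  audit.version := -7
  audit.seq := 250
  label := "beta"
  => decoded: {"role": "ADMIN", "codes": [true], "audit": {"rating": 0.25, "attempts": 40, "version": -7, "seq": 250}, "label": "beta"}
the other Shipment changes do not affect what is asked:
  enum Color (field role in record Shipment): symbol RED added -> triggers nothing under the printed rules; the Shipment answer is the same either way
  field codes in record Shipment: required changed to optional -> schema-level compatibility only; this Shipment value's decode is unchanged


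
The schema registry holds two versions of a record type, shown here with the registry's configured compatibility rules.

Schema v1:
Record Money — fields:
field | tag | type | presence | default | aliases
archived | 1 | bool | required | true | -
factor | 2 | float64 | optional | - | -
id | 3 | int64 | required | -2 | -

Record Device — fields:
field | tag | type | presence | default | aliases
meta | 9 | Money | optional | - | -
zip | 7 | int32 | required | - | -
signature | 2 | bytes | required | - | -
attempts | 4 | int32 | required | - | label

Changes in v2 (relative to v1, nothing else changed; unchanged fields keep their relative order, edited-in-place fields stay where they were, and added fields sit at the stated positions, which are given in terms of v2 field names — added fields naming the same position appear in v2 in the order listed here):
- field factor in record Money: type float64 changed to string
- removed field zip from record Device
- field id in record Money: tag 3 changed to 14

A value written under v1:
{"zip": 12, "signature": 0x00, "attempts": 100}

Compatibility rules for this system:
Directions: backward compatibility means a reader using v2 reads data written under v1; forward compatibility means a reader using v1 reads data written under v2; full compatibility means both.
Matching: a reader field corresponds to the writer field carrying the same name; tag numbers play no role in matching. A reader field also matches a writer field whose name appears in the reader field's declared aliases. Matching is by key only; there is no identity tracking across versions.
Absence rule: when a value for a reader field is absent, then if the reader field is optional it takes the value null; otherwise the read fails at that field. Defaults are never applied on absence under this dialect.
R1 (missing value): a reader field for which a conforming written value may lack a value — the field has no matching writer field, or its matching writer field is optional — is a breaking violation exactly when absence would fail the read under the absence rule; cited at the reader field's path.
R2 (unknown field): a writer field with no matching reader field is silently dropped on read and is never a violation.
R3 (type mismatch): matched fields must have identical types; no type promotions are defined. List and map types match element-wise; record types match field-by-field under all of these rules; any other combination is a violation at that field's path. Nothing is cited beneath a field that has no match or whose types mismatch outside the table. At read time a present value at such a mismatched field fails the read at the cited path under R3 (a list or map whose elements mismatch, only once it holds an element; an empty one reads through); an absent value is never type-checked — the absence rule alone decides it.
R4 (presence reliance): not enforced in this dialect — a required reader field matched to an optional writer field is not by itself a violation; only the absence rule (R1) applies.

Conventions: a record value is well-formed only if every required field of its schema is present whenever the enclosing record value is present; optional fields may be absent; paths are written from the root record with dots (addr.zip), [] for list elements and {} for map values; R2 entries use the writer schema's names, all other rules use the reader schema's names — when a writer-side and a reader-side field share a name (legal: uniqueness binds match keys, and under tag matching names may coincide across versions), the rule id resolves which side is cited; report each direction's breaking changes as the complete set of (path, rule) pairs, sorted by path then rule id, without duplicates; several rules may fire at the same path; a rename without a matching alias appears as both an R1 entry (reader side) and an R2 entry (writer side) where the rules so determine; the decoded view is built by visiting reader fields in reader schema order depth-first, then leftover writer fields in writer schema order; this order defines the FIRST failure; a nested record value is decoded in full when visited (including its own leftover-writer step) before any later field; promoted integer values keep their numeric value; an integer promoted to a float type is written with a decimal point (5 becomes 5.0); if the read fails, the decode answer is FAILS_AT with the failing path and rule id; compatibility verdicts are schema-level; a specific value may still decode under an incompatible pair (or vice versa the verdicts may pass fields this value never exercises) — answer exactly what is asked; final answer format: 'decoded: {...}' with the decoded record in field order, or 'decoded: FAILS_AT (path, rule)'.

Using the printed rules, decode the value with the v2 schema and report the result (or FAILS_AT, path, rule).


arrows below run writer -> reader for Device
decode (reader v2):
  meta := null (not supplied -> null)
  signature := 0x00
  attempts := 100
  writer zip: unmatched, discarded
  => decoded: {"meta": null, "signature": 0x00, "attempts": 100}
remaining Device differences; none change what is asked:
  field factor in record Money: type float64 changed to string -> a verdict-level change on Device — the shown value reads the same
  field id in record Money: tag 3 changed to 14 -> triggers nothing under the printed rules; the Device answer is the same either way

decoded: {"meta": null, "signature": 0x00, "attempts": 100}


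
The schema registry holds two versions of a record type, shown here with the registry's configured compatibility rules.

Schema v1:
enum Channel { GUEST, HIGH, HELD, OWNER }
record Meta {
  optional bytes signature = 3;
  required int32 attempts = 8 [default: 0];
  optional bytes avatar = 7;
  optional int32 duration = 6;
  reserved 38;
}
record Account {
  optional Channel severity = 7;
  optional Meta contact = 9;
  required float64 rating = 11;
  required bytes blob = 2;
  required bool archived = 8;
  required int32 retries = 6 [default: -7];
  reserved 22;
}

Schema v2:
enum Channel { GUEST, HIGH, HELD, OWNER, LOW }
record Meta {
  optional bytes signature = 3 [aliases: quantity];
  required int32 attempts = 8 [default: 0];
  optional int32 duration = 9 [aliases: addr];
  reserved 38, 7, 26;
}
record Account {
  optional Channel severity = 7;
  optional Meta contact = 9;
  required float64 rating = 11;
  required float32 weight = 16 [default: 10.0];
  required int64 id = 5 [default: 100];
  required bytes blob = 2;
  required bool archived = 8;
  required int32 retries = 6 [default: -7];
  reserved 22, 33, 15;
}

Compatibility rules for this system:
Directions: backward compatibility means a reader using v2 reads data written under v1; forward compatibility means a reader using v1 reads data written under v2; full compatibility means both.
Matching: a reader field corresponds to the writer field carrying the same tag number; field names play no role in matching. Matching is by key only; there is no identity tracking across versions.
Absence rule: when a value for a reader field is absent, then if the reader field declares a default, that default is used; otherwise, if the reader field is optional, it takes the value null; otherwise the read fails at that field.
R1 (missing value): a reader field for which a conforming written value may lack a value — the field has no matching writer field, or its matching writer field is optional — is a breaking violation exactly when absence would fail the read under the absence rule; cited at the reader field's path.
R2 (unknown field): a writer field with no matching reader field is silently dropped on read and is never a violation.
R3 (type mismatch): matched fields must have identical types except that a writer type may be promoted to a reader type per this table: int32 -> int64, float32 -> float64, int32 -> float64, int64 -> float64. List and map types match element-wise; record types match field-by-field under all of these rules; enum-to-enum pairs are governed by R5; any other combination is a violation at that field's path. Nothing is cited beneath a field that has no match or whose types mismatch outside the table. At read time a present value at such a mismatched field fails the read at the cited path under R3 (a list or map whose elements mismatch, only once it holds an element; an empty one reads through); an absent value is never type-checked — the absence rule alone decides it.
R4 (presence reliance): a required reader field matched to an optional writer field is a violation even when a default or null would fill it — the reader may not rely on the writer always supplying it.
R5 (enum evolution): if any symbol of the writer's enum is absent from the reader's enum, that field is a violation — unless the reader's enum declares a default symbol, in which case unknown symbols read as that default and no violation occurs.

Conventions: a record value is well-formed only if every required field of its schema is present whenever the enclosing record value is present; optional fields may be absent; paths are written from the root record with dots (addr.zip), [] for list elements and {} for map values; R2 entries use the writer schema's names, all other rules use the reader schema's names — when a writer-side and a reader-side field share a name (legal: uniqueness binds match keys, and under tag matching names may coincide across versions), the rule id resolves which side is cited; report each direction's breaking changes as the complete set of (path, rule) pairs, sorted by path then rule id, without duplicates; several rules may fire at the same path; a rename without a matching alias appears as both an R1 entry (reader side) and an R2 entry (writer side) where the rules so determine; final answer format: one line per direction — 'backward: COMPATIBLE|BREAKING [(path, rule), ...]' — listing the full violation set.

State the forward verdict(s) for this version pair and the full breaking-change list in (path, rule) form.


forward: BREAKING [(severity, R5)]

in Account below, arrows point writer -> reader
forward for Account (reader v1, writer v2):
  writer optional, Channel -> Channel: reader severity maps from writer severity
  writer optional, Meta -> Meta: reader contact maps from writer contact
  writer required, float64 -> float64: reader rating maps from writer rating
  writer required, bytes -> bytes: reader blob maps from writer blob
  writer required, bool -> bool: reader archived maps from writer archived
  writer required, int32 -> int32: reader retries maps from writer retries
  weight (writer side), unknown to reader
  id (writer side), unknown to reader
  writer optional, bytes -> bytes: reader contact.signature maps from writer contact.signature
  writer required, int32 -> int32: reader contact.attempts maps from writer contact.attempts
  contact.avatar: no writer match
  contact.duration: no writer match
  contact.duration (writer side), unknown to reader
  breaking: (severity, R5)
  => forward verdict for Account: BREAKING, 1 violation(s)
diffs on Account not affecting the asked answer:
  removed field avatar from record Meta (its key 7 joins the reserved list) -> fires no rule on Account, leaving the asked answer as it is
  added field weight to record Account: required float32, tag 16, default 10.0 (in v2 it sits immediately before blob) -> fires no rule on Account, leaving the asked answer as it is
  added field id to record Account: required int64, tag 5, default 100 (in v2 it sits immediately before blob) -> fires no rule on Account, leaving the asked answer as it is
  field duration in record Meta: tag 6 changed to 9 -> fires no rule on Account, leaving the asked answer as it is
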